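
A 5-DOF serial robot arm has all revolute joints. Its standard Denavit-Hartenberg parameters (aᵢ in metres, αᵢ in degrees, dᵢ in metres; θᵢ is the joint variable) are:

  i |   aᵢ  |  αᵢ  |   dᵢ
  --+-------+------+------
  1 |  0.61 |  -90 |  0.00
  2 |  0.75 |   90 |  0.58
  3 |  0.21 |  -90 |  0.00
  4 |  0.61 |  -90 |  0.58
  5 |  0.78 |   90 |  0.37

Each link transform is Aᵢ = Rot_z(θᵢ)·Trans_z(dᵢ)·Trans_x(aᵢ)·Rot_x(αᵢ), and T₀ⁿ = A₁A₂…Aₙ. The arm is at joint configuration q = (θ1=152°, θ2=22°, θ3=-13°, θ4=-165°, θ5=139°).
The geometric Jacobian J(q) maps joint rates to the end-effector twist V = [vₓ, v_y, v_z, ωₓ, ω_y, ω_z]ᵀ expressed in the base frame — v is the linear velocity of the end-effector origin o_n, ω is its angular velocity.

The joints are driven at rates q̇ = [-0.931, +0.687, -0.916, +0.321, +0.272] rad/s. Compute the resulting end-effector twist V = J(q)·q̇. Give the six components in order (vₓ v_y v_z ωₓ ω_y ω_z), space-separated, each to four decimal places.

0.1708 1.9070 -0.9196 -0.3611 -0.9224 -1.5894

o_n = [-1.7861, 0.2901, -0.0543]
J₁: ẑ×o_n = [-0.2901, -1.7861, 0.0000], ω = ẑ
J2: z=[-0.4695, -0.8829, 0.0000] o=[-0.5386, 0.2864, 0.0000] → [0.0480, -0.0255, -1.1032, -0.4695, -0.8829, 0.0000]
J3: z=[-0.3308, 0.1759, 0.9272] o=[-1.4249, 0.1007, -0.2810] → [-0.1357, -0.2599, 0.0009, -0.3308, 0.1759, 0.9272]
J4: z=[-0.6416, -0.7624, -0.0843] o=[-1.5702, 0.2315, -0.3576] → [-0.2263, 0.2128, -0.2022, -0.6416, -0.7624, -0.0843]
J5: z=[-0.4986, 0.3311, 0.8011] o=[-1.5868, -0.5498, -0.0450] → [-0.6760, -0.1643, -0.3528, -0.4986, 0.3311, 0.8011]
V = J·q̇ = [0.1708, 1.9070, -0.9196, -0.3611, -0.9224, -1.5894]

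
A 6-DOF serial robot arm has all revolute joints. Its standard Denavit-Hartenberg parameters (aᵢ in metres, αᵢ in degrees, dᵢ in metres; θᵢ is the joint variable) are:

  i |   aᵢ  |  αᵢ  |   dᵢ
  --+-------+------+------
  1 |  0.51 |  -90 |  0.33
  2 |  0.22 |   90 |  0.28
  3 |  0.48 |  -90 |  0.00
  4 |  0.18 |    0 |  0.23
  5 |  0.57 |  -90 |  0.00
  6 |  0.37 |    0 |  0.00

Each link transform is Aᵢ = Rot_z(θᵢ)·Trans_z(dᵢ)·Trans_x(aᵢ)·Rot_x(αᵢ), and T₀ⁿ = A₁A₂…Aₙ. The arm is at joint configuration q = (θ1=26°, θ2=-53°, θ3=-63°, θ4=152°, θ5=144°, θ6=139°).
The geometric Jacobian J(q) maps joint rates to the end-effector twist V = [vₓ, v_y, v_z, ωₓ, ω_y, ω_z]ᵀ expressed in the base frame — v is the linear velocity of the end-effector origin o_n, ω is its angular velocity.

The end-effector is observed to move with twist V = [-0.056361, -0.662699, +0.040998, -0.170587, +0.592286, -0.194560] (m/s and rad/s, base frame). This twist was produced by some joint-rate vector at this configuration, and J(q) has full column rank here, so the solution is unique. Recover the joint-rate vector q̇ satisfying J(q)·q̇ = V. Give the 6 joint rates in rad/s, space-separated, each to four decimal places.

o_n = [0.6094, 0.1577, 0.7657]
J₁: ẑ×o_n = [-0.1577, 0.6094, 0.0000], ω = ẑ
J2: z=[-0.4384, 0.8988, 0.0000] o=[0.4584, 0.2236, 0.3300] → [0.3916, 0.1910, -0.1069, -0.4384, 0.8988, 0.0000]
J3: z=[-0.7178, -0.3501, 0.6018] o=[0.4546, 0.5333, 0.5057] → [0.1350, 0.2798, 0.3238, -0.7178, -0.3501, 0.6018]
J4: z=[0.2829, 0.6431, 0.7116] o=[0.7600, 0.2064, 0.6797] → [0.0899, -0.1314, 0.0831, 0.2829, 0.6431, 0.7116]
J5: z=[0.2829, 0.6431, 0.7116] o=[0.7846, 0.4921, 0.7349] → [0.2577, -0.1334, 0.0180, 0.2829, 0.6431, 0.7116]
J6: z=[0.8864, -0.4587, 0.0621] o=[0.5758, 0.1426, 1.1338] → [0.1679, 0.3284, 0.0288, 0.8864, -0.4587, 0.0621]
q̇ = J⁺·V = [-0.5700, -0.1260, -0.0970, 0.9650, -0.3080, -0.5430]

-0.5700 -0.1260 -0.0970 0.9650 -0.3080 -0.5430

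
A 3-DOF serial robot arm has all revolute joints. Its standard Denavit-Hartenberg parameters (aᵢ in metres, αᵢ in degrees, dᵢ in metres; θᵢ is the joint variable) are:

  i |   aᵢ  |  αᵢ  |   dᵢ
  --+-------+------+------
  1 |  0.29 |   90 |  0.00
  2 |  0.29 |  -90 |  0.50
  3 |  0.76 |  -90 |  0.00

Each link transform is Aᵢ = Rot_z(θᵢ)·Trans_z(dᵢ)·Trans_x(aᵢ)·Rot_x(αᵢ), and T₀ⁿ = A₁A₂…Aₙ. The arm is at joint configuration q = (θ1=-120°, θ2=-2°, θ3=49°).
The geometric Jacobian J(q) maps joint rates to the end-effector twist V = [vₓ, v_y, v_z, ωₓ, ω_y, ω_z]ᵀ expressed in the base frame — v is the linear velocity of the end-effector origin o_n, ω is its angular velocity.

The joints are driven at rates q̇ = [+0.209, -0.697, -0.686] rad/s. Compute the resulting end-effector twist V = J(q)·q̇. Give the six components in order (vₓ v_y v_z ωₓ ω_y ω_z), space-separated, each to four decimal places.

-0.2804 -0.2523 -0.5631 0.6156 -0.3278 -0.4766

o_n = [-0.4753, -0.9705, -0.0275]
J₁: ẑ×o_n = [0.9705, -0.4753, 0.0000], ω = ẑ
J2: z=[-0.8660, 0.5000, 0.0000] o=[-0.1450, -0.2511, 0.0000] → [-0.0138, -0.0238, 0.7881, -0.8660, 0.5000, 0.0000]
J3: z=[-0.0174, -0.0302, 0.9994] o=[-0.7229, -0.2521, -0.0101] → [0.7184, 0.2471, 0.0200, -0.0174, -0.0302, 0.9994]
V = J·q̇ = [-0.2804, -0.2523, -0.5631, 0.6156, -0.3278, -0.4766]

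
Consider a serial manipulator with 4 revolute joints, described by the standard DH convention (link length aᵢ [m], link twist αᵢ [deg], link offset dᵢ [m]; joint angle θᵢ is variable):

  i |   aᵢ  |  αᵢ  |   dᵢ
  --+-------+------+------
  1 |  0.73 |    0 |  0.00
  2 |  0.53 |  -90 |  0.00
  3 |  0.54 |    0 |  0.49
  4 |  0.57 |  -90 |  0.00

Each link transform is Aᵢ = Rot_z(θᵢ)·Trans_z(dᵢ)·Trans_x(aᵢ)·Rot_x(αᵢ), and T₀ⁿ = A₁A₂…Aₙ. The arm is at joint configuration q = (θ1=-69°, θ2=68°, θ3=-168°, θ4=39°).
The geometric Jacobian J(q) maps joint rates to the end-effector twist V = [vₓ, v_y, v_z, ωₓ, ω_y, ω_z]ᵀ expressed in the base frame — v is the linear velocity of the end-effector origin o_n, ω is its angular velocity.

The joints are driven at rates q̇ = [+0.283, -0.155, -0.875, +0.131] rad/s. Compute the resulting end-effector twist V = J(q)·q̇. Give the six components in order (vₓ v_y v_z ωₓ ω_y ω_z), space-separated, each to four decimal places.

o_n = [-0.0867, -0.1854, 0.5552]
J₁: ẑ×o_n = [0.1854, -0.0867, 0.0000], ω = ẑ
J2: z=[0.0000, 0.0000, 1.0000] o=[0.2616, -0.6815, 0.0000] → [-0.4962, -0.3483, 0.0000, 0.0000, 0.0000, 1.0000]
J3: z=[0.0175, 0.9998, 0.0000] o=[0.7915, -0.6908, 0.0000] → [0.5552, -0.0097, 0.8869, 0.0175, 0.9998, 0.0000]
J4: z=[0.0175, 0.9998, 0.0000] o=[0.2720, -0.1916, 0.1123] → [0.4429, -0.0077, 0.3587, 0.0175, 0.9998, 0.0000]
V = J·q̇ = [-0.2984, 0.0369, -0.7291, -0.0130, -0.7439, 0.1280]

-0.2984 0.0369 -0.7291 -0.0130 -0.7439 0.1280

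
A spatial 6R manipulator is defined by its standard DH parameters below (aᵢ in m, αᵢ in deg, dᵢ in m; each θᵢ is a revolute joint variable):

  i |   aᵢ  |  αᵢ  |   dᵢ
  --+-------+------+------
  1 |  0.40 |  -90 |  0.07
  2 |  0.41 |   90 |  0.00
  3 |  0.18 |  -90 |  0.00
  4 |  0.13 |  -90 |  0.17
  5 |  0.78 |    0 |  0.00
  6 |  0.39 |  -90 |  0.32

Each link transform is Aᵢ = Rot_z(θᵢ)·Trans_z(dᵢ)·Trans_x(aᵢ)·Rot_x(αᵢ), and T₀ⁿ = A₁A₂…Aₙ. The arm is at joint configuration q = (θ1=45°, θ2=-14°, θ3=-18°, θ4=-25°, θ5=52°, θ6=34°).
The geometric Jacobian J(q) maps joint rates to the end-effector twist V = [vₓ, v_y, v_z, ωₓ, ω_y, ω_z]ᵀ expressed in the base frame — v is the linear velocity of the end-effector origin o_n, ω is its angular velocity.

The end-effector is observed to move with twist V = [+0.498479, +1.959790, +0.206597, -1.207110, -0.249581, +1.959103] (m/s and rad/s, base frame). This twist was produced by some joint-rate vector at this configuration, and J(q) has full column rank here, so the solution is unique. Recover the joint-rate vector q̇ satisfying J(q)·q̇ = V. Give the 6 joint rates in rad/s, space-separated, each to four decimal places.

0.7290 0.5710 -0.0590 -0.1160 -0.7130 -0.9440

o_n = [1.7294, 0.2178, 0.2923]
J₁: ẑ×o_n = [-0.2178, 1.7294, 0.0000], ω = ẑ
J2: z=[-0.7071, 0.7071, 0.0000] o=[0.2828, 0.2828, 0.0700] → [0.1572, 0.1572, -0.9768, -0.7071, 0.7071, 0.0000]
J3: z=[-0.1711, -0.1711, 0.9703] o=[0.5641, 0.5641, 0.1692] → [0.3150, 1.1517, 0.2586, -0.1711, -0.1711, 0.9703]
J4: z=[-0.4605, 0.8845, 0.0748] o=[0.7209, 0.6423, 0.2106] → [0.1040, 0.1130, -0.6965, -0.4605, 0.8845, 0.0748]
J5: z=[0.5232, 0.3385, -0.7821] o=[0.7359, 0.8344, 0.3037] → [-0.4861, -0.7711, -0.6588, 0.5232, 0.3385, -0.7821]
J6: z=[0.5232, 0.3385, -0.7821] o=[1.3633, 0.4449, 0.5548] → [-0.2665, -0.1490, -0.2427, 0.5232, 0.3385, -0.7821]
q̇ = J⁺·V = [0.7290, 0.5710, -0.0590, -0.1160, -0.7130, -0.9440]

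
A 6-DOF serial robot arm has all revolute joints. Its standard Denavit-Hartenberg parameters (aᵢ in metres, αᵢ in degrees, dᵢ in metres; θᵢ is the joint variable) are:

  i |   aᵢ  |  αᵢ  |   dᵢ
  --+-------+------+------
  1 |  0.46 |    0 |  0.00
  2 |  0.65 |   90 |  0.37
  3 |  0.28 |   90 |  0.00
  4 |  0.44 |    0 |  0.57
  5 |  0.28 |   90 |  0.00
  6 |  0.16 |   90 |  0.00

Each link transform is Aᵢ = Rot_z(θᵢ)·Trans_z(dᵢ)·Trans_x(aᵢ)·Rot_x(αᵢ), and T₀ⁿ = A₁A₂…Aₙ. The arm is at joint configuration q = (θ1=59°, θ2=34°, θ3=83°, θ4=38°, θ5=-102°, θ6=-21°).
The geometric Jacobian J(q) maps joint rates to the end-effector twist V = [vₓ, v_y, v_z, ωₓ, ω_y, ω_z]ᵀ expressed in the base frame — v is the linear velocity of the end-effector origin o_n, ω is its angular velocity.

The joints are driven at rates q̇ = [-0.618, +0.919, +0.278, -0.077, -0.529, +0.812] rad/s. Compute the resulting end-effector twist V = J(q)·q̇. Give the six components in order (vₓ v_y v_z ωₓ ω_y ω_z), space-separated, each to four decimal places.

o_n = [0.0562, 1.6447, 1.1164]
J₁: ẑ×o_n = [-1.6447, 0.0562, 0.0000], ω = ẑ
J2: z=[0.0000, 0.0000, 1.0000] o=[0.2369, 0.3943, 0.0000] → [-1.2504, -0.1807, 0.0000, 0.0000, 0.0000, 1.0000]
J3: z=[0.9986, 0.0523, 0.0000] o=[0.2029, 1.0434, 0.3700] → [0.0391, -0.7454, 0.6082, 0.9986, 0.0523, 0.0000]
J4: z=[-0.0519, 0.9912, -0.1219] o=[0.2011, 1.0775, 0.6479] → [0.5335, 0.0420, 0.1142, -0.0519, 0.9912, -0.1219]
J5: z=[-0.0519, 0.9912, -0.1219] o=[0.4398, 1.6988, 0.9226] → [0.1855, 0.0568, 0.3830, -0.0519, 0.9912, -0.1219]
J6: z=[-0.4320, -0.1323, -0.8921] o=[0.1877, 1.7006, 1.0444] → [-0.0594, 0.1484, 0.0067, -0.4320, -0.1323, -0.8921]
V = J·q̇ = [-0.3093, -0.3208, -0.0369, -0.0417, -0.6936, -0.3495]

-0.3093 -0.3208 -0.0369 -0.0417 -0.6936 -0.3495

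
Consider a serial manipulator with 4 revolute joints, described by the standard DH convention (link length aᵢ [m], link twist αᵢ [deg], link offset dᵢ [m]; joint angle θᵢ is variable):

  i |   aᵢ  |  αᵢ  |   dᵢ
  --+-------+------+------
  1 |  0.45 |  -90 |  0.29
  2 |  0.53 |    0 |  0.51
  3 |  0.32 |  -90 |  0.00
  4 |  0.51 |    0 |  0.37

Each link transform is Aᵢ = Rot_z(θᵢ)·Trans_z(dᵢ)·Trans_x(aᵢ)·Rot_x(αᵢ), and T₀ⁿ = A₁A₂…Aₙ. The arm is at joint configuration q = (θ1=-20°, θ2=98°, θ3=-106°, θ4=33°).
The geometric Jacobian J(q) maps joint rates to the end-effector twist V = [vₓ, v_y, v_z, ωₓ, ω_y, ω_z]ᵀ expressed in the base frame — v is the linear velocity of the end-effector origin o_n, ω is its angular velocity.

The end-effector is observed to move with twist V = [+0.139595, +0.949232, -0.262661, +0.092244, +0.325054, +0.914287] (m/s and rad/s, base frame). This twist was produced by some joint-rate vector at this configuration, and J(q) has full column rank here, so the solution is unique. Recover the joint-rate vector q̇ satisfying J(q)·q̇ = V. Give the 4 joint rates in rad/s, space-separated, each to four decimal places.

0.7400 -0.0350 0.3720 -0.1760

o_n = [1.1772, -0.1813, -0.4972]
J₁: ẑ×o_n = [0.1813, 1.1772, -0.0000], ω = ẑ
J2: z=[0.3420, 0.9397, 0.0000] o=[0.4229, -0.1539, 0.2900] → [-0.7397, 0.2692, -0.7182, 0.3420, 0.9397, 0.0000]
J3: z=[0.3420, 0.9397, 0.0000] o=[0.5280, 0.3506, -0.2348] → [-0.2465, 0.0897, -0.7919, 0.3420, 0.9397, 0.0000]
J4: z=[0.1308, -0.0476, -0.9903] o=[0.8258, 0.2422, -0.1903] → [-0.4048, -0.3079, -0.0387, 0.1308, -0.0476, -0.9903]
q̇ = J⁺·V = [0.7400, -0.0350, 0.3720, -0.1760]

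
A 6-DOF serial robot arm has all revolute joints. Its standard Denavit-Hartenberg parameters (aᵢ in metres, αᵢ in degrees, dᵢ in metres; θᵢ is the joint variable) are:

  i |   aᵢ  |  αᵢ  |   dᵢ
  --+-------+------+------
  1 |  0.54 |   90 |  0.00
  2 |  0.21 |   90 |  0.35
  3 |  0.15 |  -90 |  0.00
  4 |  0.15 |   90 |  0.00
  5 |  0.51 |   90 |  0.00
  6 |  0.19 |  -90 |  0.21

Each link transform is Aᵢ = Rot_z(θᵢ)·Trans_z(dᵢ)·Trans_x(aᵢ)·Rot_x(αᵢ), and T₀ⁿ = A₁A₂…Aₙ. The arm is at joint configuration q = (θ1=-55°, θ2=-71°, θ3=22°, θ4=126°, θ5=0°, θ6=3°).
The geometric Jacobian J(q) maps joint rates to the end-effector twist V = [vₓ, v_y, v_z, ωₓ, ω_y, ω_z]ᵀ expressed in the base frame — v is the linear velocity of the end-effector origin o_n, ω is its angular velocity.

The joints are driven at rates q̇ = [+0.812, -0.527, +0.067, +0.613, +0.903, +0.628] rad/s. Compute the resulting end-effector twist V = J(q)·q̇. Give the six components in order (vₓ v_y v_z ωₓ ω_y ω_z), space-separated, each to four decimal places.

o_n = [0.6581, -0.9876, 0.2521]
J₁: ẑ×o_n = [0.9876, 0.6581, -0.0000], ω = ẑ
J2: z=[-0.8192, -0.5736, 0.0000] o=[0.3097, -0.4423, 0.0000] → [-0.1446, 0.2065, 0.6464, -0.8192, -0.5736, 0.0000]
J3: z=[-0.5423, 0.7745, -0.3256] o=[0.0622, -0.6991, -0.1986] → [0.2551, 0.0504, -0.3050, -0.5423, 0.7745, -0.3256]
J4: z=[-0.8295, -0.4319, 0.3542] o=[0.0422, -0.7684, -0.3301] → [-0.1738, 0.7010, 0.4478, -0.8295, -0.4319, 0.3542]
J5: z=[0.2106, -0.8291, -0.5179] o=[0.1198, -0.8217, -0.2133] → [-0.4718, -0.3768, 0.4114, 0.2106, -0.8291, -0.5179]
J6: z=[0.8295, 0.4319, -0.3542] o=[0.3836, -1.0027, 0.1839] → [0.0348, -0.1538, -0.1060, 0.8295, 0.4319, -0.3542]
V = J·q̇ = [0.3845, 0.4218, 0.2183, 0.5980, -0.3881, 0.3172]

0.3845 0.4218 0.2183 0.5980 -0.3881 0.3172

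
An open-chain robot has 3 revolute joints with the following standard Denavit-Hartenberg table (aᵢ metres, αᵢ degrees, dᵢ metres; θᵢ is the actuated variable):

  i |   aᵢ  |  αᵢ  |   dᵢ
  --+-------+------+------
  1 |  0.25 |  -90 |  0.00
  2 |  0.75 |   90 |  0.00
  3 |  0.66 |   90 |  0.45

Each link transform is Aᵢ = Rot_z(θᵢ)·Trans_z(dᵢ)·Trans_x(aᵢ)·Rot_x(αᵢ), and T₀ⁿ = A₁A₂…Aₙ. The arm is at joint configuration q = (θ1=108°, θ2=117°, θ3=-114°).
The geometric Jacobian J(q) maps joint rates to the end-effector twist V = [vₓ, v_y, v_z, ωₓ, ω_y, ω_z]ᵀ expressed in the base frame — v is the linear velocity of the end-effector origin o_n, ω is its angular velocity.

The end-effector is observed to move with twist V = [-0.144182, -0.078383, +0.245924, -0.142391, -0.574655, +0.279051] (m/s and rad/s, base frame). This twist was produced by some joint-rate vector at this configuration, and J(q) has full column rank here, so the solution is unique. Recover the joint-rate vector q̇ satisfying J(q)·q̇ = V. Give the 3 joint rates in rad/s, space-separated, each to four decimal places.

0.0230 0.3130 -0.5640

o_n = [0.4398, 0.5975, -0.6334]
J₁: ẑ×o_n = [-0.5975, 0.4398, 0.0000], ω = ẑ
J2: z=[-0.9511, -0.3090, 0.0000] o=[-0.0773, 0.2378, 0.0000] → [0.1957, -0.6024, -0.1823, -0.9511, -0.3090, 0.0000]
J3: z=[-0.2753, 0.8474, -0.4540] o=[0.0280, -0.0861, -0.6683] → [0.3399, -0.1774, -0.5372, -0.2753, 0.8474, -0.4540]
q̇ = J⁺·V = [0.0230, 0.3130, -0.5640]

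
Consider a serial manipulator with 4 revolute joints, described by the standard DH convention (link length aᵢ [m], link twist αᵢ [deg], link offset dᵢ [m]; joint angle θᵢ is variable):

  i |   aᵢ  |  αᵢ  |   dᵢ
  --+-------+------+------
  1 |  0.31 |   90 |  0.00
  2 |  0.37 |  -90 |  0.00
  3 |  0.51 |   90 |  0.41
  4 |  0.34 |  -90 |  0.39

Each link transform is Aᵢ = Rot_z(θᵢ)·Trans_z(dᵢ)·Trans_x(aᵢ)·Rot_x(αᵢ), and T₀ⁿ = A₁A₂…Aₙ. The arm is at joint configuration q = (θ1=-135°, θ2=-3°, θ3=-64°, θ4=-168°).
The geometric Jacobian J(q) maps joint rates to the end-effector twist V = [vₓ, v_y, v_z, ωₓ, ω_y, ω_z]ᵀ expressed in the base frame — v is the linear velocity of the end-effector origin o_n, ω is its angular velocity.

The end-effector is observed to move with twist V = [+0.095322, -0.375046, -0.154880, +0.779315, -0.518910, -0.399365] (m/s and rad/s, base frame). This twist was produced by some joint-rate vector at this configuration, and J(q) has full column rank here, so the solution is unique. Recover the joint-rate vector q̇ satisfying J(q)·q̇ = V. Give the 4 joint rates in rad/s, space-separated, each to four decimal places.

0.3320 -0.9890 -0.7400 0.1620

o_n = [-0.5341, -0.0668, 0.3338]
J₁: ẑ×o_n = [0.0668, -0.5341, 0.0000], ω = ẑ
J2: z=[-0.7071, 0.7071, 0.0000] o=[-0.2192, -0.2192, 0.0000] → [0.2360, 0.2360, 0.1149, -0.7071, 0.7071, 0.0000]
J3: z=[-0.0370, -0.0370, 0.9986] o=[-0.4805, -0.4805, -0.0194] → [-0.4262, -0.0405, -0.0173, -0.0370, -0.0370, 0.9986]
J4: z=[0.3247, 0.9446, 0.0470] o=[-0.9776, -0.3294, 0.3784] → [-0.0545, 0.0354, -0.3337, 0.3247, 0.9446, 0.0470]
q̇ = J⁺·V = [0.3320, -0.9890, -0.7400, 0.1620]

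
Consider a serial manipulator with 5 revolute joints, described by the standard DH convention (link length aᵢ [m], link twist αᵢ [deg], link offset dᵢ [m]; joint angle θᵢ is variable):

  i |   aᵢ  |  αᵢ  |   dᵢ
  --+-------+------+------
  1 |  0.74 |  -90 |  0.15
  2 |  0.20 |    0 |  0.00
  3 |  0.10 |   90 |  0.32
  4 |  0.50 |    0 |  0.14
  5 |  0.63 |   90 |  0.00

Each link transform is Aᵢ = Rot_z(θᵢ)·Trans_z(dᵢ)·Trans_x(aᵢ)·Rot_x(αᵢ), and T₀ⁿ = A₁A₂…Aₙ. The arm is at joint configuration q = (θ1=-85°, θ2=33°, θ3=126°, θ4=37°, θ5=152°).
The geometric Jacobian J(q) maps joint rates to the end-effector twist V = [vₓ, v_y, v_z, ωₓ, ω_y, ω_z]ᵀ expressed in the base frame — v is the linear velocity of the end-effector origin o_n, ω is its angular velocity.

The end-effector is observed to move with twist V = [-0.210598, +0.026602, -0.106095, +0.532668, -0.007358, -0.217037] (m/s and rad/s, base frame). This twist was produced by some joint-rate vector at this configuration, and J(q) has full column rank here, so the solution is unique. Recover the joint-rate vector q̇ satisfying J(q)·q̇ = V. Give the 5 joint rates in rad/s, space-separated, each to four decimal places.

-0.0770 0.0290 0.5010 -0.0790 0.2290

o_n = [0.6139, -1.0231, -0.0456]
J₁: ẑ×o_n = [1.0231, 0.6139, -0.0000], ω = ẑ
J2: z=[0.9962, 0.0872, 0.0000] o=[0.0645, -0.7372, 0.1500] → [-0.0170, 0.1948, -0.3327, 0.9962, 0.0872, 0.0000]
J3: z=[0.9962, 0.0872, 0.0000] o=[0.0791, -0.9043, 0.0411] → [-0.0076, 0.0863, -0.1649, 0.9962, 0.0872, 0.0000]
J4: z=[0.0312, -0.3570, -0.9336] o=[0.3898, -0.7834, 0.0052] → [-0.2056, -0.2076, 0.0725, 0.0312, -0.3570, -0.9336]
J5: z=[0.0312, -0.3570, -0.9336] o=[0.6614, -0.4358, -0.2686] → [-0.6279, 0.0374, -0.0353, 0.0312, -0.3570, -0.9336]
q̇ = J⁺·V = [-0.0770, 0.0290, 0.5010, -0.0790, 0.2290]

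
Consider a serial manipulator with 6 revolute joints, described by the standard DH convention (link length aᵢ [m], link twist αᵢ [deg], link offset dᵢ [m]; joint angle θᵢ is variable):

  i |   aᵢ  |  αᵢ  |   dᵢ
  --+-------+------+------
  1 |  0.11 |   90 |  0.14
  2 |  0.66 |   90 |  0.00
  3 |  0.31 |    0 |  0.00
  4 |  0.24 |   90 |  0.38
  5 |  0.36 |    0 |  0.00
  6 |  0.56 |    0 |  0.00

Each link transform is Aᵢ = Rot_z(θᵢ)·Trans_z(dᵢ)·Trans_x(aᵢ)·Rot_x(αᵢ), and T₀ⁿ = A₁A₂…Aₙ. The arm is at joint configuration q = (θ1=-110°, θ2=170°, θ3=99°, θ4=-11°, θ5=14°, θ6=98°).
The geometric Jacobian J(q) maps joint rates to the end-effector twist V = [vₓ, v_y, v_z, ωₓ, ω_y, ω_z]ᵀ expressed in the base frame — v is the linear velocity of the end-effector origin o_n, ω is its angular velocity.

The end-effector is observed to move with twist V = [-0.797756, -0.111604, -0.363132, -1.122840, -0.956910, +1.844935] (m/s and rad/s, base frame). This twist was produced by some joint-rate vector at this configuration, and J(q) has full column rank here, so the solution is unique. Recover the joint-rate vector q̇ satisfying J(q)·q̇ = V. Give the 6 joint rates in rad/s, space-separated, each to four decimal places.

o_n = [-0.5299, 0.5483, 1.2198]
J₁: ẑ×o_n = [-0.5483, -0.5299, 0.0000], ω = ẑ
J2: z=[-0.9397, 0.3420, 0.0000] o=[-0.0376, -0.1034, 0.1400] → [0.3693, 1.0147, -0.4440, -0.9397, 0.3420, 0.0000]
J3: z=[-0.0594, -0.1632, 0.9848] o=[0.1847, 0.5074, 0.2546] → [-0.1978, -0.6464, -0.1190, -0.0594, -0.1632, 0.9848]
J4: z=[-0.0594, -0.1632, 0.9848] o=[-0.1194, 0.5673, 0.2462] → [-0.1402, -0.3465, -0.0659, -0.0594, -0.1632, 0.9848]
J5: z=[0.3694, 0.9129, 0.1735] o=[-0.3645, 0.5950, 0.6219] → [0.5540, -0.2496, 0.1337, 0.3694, 0.9129, 0.1735]
J6: z=[0.3694, 0.9129, 0.1735] o=[-0.6936, 0.7115, 0.7098] → [0.4940, -0.1600, -0.2097, 0.3694, 0.9129, 0.1735]
q̇ = J⁺·V = [0.4780, 0.6920, 0.7170, 0.8520, -0.3780, -0.6490]

0.4780 0.6920 0.7170 0.8520 -0.3780 -0.6490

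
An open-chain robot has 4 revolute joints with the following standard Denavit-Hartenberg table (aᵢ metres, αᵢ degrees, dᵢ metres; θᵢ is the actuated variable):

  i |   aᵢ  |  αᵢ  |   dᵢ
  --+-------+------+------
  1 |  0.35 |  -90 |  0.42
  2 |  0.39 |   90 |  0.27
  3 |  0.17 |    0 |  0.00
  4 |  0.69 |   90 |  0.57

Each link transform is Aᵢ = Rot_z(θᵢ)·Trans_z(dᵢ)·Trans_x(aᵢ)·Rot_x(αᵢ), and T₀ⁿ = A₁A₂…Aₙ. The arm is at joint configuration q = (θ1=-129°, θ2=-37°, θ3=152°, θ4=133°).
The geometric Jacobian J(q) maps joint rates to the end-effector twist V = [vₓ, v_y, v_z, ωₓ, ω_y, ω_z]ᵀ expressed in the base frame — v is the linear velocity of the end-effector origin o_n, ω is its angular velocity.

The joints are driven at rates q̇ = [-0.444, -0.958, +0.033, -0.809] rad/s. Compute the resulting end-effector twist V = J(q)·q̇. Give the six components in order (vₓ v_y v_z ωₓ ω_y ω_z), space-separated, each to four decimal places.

0.5468 1.1440 -0.3213 -1.0384 0.2400 -1.0637

o_n = [-0.4608, -0.0659, 1.1271]
J₁: ẑ×o_n = [0.0659, -0.4608, 0.0000], ω = ẑ
J2: z=[0.7771, -0.6293, 0.0000] o=[-0.2203, -0.2720, 0.4200] → [-0.4450, -0.5495, 0.0088, 0.7771, -0.6293, 0.0000]
J3: z=[0.3787, 0.4677, 0.7986] o=[-0.2064, -0.6840, 0.6547] → [-0.2727, -0.3821, 0.3531, 0.3787, 0.4677, 0.7986]
J4: z=[0.3787, 0.4677, 0.7986] o=[-0.0690, -0.6410, 0.5644] → [-0.1962, -0.5260, 0.4011, 0.3787, 0.4677, 0.7986]
V = J·q̇ = [0.5468, 1.1440, -0.3213, -1.0384, 0.2400, -1.0637]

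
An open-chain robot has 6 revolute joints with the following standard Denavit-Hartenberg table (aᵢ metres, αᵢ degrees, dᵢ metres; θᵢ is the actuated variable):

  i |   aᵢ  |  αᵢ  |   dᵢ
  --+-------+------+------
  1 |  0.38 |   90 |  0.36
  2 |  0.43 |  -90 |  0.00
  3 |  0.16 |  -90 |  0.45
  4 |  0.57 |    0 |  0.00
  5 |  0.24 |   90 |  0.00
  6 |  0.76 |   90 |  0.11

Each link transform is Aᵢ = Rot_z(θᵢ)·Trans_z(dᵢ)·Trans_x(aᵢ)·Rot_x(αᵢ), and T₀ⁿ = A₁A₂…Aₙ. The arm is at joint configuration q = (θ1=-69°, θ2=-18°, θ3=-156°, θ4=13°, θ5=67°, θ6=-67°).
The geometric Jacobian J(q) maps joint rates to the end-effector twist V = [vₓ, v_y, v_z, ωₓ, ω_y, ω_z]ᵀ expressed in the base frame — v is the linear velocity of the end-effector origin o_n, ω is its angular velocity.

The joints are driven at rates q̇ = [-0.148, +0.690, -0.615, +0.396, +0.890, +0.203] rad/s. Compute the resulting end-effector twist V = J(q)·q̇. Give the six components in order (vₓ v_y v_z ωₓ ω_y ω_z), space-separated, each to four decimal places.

o_n = [0.1279, 0.4095, 0.3952]
J₁: ẑ×o_n = [-0.4095, 0.1279, 0.0000], ω = ẑ
J2: z=[-0.9336, -0.3584, 0.0000] o=[0.1362, -0.3548, 0.3600] → [-0.0126, 0.0329, -0.7164, -0.9336, -0.3584, 0.0000]
J3: z=[0.1107, -0.2885, 0.9511] o=[0.2827, -0.7366, 0.2271] → [-1.1384, -0.1659, 0.0822, 0.1107, -0.2885, 0.9511]
J4: z=[-0.7142, -0.6885, -0.1257] o=[0.2220, -0.7599, 0.7003] → [0.3570, -0.2061, -0.9000, -0.7142, -0.6885, -0.1257]
J5: z=[-0.7142, -0.6885, -0.1257] o=[-0.1760, -0.3534, 0.7351] → [0.3299, -0.2810, -0.3356, -0.7142, -0.6885, -0.1257]
J6: z=[-0.6614, 0.6052, 0.4432] o=[-0.2310, -0.2575, 0.5221] → [-0.3723, 0.0751, -0.6583, -0.6614, 0.6052, 0.4432]
V = J·q̇ = [1.1114, -0.2107, -1.3336, -1.7650, -0.8324, -0.8046]

1.1114 -0.2107 -1.3336 -1.7650 -0.8324 -0.8046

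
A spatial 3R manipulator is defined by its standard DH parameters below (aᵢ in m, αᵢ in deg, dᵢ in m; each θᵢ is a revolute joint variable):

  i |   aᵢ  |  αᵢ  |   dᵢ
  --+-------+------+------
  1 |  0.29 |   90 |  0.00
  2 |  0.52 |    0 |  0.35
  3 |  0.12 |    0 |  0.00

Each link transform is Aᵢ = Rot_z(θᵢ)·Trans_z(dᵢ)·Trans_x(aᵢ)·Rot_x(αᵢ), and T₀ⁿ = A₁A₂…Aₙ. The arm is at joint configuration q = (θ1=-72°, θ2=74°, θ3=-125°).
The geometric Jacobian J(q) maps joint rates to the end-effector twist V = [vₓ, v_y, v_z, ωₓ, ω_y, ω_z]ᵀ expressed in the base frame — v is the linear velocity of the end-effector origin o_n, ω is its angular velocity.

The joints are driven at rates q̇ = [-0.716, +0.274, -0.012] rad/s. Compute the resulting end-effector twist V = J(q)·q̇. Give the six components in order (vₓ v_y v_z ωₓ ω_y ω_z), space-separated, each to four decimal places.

-0.4587 0.2328 0.0591 -0.2492 -0.0810 -0.7160

o_n = [-0.1756, -0.5921, 0.4066]
J₁: ẑ×o_n = [0.5921, -0.1756, 0.0000], ω = ẑ
J2: z=[-0.9511, -0.3090, 0.0000] o=[0.0896, -0.2758, 0.0000] → [-0.1256, 0.3867, 0.2188, -0.9511, -0.3090, 0.0000]
J3: z=[-0.9511, -0.3090, 0.0000] o=[-0.1990, -0.5203, 0.4999] → [0.0288, -0.0887, 0.0755, -0.9511, -0.3090, 0.0000]
V = J·q̇ = [-0.4587, 0.2328, 0.0591, -0.2492, -0.0810, -0.7160]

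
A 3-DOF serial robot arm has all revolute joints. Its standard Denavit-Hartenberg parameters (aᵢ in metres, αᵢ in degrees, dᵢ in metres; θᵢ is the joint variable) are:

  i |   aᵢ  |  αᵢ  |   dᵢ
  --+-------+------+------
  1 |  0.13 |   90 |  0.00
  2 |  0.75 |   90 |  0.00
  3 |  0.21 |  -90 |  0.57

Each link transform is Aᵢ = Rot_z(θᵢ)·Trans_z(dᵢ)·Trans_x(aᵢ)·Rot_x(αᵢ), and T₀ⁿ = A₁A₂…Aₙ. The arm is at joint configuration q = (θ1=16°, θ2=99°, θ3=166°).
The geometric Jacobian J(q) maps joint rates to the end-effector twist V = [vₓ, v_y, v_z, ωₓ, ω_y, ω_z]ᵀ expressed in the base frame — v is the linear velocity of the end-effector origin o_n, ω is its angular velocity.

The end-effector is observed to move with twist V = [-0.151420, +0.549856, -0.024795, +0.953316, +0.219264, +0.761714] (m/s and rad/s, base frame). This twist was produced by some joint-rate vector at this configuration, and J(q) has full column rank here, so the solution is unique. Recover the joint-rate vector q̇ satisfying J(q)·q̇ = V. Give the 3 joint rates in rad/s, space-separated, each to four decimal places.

o_n = [0.5980, 0.1186, 0.6287]
J₁: ẑ×o_n = [-0.1186, 0.5980, 0.0000], ω = ẑ
J2: z=[0.2756, -0.9613, 0.0000] o=[0.1250, 0.0358, 0.0000] → [-0.6043, -0.1733, 0.4775, 0.2756, -0.9613, 0.0000]
J3: z=[0.9494, 0.2722, 0.1564] o=[0.0122, 0.0035, 0.7408] → [-0.0485, 0.1981, -0.0502, 0.9494, 0.2722, 0.1564]
q̇ = J⁺·V = [0.6070, 0.0520, 0.9890]

0.6070 0.0520 0.9890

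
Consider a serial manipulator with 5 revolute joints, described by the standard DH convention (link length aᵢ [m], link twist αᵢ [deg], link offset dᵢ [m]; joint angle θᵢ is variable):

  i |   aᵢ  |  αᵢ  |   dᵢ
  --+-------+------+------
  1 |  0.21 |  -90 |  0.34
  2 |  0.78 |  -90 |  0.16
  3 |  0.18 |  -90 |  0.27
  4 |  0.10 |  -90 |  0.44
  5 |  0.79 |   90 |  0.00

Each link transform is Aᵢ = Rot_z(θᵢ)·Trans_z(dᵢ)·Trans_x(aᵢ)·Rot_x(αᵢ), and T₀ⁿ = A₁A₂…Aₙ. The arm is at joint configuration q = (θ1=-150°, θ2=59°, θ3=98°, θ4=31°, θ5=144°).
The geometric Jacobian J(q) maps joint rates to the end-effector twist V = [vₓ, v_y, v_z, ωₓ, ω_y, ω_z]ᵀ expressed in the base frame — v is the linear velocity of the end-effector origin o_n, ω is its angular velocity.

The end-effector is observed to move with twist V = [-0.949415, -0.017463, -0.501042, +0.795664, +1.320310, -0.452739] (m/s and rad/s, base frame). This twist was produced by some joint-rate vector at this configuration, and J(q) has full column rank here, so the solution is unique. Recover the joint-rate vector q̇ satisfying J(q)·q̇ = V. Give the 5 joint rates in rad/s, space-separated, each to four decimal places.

-0.2110 -0.5520 0.8490 0.4560 -0.5040

o_n = [0.0665, -0.4650, -0.6650]
J₁: ẑ×o_n = [0.4650, 0.0665, -0.0000], ω = ẑ
J2: z=[0.5000, -0.8660, 0.0000] o=[-0.1819, -0.1050, 0.3400] → [0.8703, 0.5025, 0.0351, 0.5000, -0.8660, 0.0000]
J3: z=[0.7423, 0.4286, -0.5150] o=[-0.4498, -0.4444, -0.3286] → [-0.1548, -0.0162, -0.2366, 0.7423, 0.4286, -0.5150]
J4: z=[0.5113, 0.1345, 0.8488] o=[-0.3273, -0.1679, -0.4462] → [0.2228, 0.4461, -0.2049, 0.5113, 0.1345, 0.8488]
J5: z=[-0.4133, -0.8275, 0.3800] o=[-0.1777, -0.0542, -0.0359] → [0.6767, -0.1672, 0.3718, -0.4133, -0.8275, 0.3800]
q̇ = J⁺·V = [-0.2110, -0.5520, 0.8490, 0.4560, -0.5040]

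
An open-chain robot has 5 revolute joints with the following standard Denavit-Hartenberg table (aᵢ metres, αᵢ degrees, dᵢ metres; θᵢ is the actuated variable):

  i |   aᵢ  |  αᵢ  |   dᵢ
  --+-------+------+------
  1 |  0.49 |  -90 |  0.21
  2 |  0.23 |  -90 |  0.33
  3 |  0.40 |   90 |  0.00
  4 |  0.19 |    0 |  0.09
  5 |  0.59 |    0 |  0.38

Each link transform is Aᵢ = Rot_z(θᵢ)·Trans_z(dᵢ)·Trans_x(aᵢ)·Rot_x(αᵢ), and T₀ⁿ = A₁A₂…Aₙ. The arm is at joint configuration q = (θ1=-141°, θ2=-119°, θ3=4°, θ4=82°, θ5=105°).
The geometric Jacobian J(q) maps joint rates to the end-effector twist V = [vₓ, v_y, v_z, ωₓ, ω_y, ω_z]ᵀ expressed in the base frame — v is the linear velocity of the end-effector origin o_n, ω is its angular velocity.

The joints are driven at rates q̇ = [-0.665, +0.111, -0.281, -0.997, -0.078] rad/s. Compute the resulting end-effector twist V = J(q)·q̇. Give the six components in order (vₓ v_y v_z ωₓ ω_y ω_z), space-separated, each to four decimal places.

o_n = [0.0891, -0.9701, 0.3573]
J₁: ẑ×o_n = [0.9701, 0.0891, -0.0000], ω = ẑ
J2: z=[0.6293, -0.7771, 0.0000] o=[-0.3808, -0.3084, 0.2100] → [-0.1145, -0.0927, -0.0512, 0.6293, -0.7771, 0.0000]
J3: z=[-0.6797, -0.5504, 0.4848] o=[-0.0865, -0.4947, 0.4112] → [0.2601, 0.0485, 0.4198, -0.6797, -0.5504, 0.4848]
J4: z=[0.6541, -0.7540, 0.0610] o=[0.0463, -0.3512, 0.7602] → [0.3415, 0.2661, -0.3725, 0.6541, -0.7540, 0.0610]
J5: z=[0.6541, -0.7540, 0.0610] o=[-0.0139, -0.5132, 0.8799] → [0.4219, 0.3481, -0.2212, 0.6541, -0.7540, 0.0610]
V = J·q̇ = [-1.1043, -0.3756, 0.2650, -0.4423, 0.8789, -0.8668]

-1.1043 -0.3756 0.2650 -0.4423 0.8789 -0.8668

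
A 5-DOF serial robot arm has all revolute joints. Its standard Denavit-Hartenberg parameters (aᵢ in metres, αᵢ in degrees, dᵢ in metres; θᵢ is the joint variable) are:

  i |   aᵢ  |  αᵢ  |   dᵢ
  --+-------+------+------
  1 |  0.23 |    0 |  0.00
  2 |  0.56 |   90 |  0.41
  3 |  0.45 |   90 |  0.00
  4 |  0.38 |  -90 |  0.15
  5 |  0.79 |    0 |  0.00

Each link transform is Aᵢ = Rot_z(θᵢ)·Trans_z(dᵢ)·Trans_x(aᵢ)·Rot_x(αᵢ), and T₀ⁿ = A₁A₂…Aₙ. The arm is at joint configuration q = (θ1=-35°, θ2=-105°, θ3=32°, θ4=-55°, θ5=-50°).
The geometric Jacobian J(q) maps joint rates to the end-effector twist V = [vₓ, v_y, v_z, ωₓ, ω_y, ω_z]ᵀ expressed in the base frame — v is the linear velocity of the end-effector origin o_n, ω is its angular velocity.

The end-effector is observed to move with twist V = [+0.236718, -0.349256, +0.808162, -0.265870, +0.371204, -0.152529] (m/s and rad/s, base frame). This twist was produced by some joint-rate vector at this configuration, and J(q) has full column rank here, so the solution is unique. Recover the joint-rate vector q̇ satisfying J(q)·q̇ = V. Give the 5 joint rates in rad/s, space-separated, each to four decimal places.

o_n = [-0.7028, -1.8291, 0.2779]
J₁: ẑ×o_n = [1.8291, -0.7028, 0.0000], ω = ẑ
J2: z=[0.0000, 0.0000, 1.0000] o=[0.1884, -0.1319, 0.0000] → [1.6972, -0.8912, 0.0000, 0.0000, 0.0000, 1.0000]
J3: z=[-0.6428, 0.7660, 0.0000] o=[-0.2406, -0.4919, 0.4100] → [-0.1012, -0.0849, 1.2136, -0.6428, 0.7660, 0.0000]
J4: z=[-0.4059, -0.3406, -0.8480] o=[-0.5329, -0.7372, 0.6485] → [-0.7998, -0.0063, 0.3854, -0.4059, -0.3406, -0.8480]
J5: z=[-0.9008, -0.0071, 0.4341] o=[-0.5353, -1.1455, 0.6368] → [0.2993, -0.3960, 0.6146, -0.9008, -0.0071, 0.4341]
q̇ = J⁺·V = [0.0040, 0.5280, 0.7300, 0.5620, -0.4790]

0.0040 0.5280 0.7300 0.5620 -0.4790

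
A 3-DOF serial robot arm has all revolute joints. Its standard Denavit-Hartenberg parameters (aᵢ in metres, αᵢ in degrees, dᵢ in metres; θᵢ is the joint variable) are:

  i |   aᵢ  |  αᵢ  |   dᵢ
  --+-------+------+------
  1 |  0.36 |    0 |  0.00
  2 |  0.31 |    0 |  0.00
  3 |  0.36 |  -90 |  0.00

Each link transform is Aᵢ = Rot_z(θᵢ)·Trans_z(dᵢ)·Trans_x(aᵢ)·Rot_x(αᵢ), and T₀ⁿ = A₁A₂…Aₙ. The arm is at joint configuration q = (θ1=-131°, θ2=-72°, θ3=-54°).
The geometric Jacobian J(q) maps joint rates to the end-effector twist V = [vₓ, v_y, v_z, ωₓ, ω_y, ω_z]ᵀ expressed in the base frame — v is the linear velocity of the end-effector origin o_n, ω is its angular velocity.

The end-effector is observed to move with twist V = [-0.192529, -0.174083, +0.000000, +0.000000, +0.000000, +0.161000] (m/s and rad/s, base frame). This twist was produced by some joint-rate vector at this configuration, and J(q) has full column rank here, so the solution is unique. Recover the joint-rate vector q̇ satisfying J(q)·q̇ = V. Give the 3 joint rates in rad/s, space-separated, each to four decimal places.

o_n = [-0.6025, 0.2002, 0.0000]
J₁: ẑ×o_n = [-0.2002, -0.6025, 0.0000], ω = ẑ
J2: z=[0.0000, 0.0000, 1.0000] o=[-0.2362, -0.2717, 0.0000] → [-0.4719, -0.3663, 0.0000, 0.0000, 0.0000, 1.0000]
J3: z=[0.0000, 0.0000, 1.0000] o=[-0.5215, -0.1506, 0.0000] → [-0.3508, -0.0810, 0.0000, 0.0000, 0.0000, 1.0000]
q̇ = J⁺·V = [-0.1820, 0.8970, -0.5540]

-0.1820 0.8970 -0.5540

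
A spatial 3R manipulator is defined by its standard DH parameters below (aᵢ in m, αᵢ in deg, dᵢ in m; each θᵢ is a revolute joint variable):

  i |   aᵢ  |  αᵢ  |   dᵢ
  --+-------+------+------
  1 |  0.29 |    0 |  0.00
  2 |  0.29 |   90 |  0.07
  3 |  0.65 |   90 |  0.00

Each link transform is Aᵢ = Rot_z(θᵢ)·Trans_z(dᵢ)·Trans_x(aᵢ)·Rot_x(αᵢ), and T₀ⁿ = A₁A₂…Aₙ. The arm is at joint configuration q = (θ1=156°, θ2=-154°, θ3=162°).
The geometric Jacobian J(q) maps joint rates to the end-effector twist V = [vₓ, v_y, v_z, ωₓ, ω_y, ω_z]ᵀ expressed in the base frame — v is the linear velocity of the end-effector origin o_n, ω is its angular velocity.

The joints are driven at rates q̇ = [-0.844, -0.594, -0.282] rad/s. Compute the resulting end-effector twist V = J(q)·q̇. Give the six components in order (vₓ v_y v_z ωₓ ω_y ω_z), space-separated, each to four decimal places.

0.1397 0.6972 0.1743 -0.0098 0.2818 -1.4380

o_n = [-0.5929, 0.1065, 0.2709]
J₁: ẑ×o_n = [-0.1065, -0.5929, 0.0000], ω = ẑ
J2: z=[0.0000, 0.0000, 1.0000] o=[-0.2649, 0.1180, 0.0000] → [0.0115, -0.3280, 0.0000, 0.0000, 0.0000, 1.0000]
J3: z=[0.0349, -0.9994, 0.0000] o=[0.0249, 0.1281, 0.0700] → [-0.2007, -0.0070, -0.6182, 0.0349, -0.9994, 0.0000]
V = J·q̇ = [0.1397, 0.6972, 0.1743, -0.0098, 0.2818, -1.4380]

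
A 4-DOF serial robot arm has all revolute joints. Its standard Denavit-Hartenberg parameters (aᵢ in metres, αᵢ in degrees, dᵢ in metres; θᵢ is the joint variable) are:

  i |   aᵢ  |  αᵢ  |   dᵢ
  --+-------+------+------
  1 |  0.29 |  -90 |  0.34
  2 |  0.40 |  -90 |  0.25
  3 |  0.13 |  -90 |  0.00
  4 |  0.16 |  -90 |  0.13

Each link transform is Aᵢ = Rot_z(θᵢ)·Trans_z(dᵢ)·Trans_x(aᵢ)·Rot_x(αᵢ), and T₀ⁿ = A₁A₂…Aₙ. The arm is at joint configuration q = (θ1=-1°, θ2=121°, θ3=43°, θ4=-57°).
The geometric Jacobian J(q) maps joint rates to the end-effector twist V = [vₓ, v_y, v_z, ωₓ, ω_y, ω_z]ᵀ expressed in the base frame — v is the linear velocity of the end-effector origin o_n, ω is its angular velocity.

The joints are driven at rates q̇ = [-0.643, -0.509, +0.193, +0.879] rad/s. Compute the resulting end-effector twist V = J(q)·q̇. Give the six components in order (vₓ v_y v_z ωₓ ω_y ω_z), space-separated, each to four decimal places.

o_n = [-0.0670, 0.0080, 0.0061]
J₁: ẑ×o_n = [-0.0080, -0.0670, 0.0000], ω = ẑ
J2: z=[0.0175, 0.9998, 0.0000] o=[0.2900, -0.0051, 0.3400] → [-0.3338, 0.0058, 0.3572, 0.0175, 0.9998, 0.0000]
J3: z=[-0.8570, 0.0150, 0.5150] o=[0.0883, 0.2485, -0.0029] → [0.1240, -0.0723, 0.2084, -0.8570, 0.0150, 0.5150]
J4: z=[0.3384, -0.7374, 0.5846] o=[0.0378, 0.1607, -0.0844] → [0.0225, -0.0919, -0.1290, 0.3384, -0.7374, 0.5846]
V = J·q̇ = [0.2188, -0.0546, -0.2550, 0.1232, -1.1542, -0.0297]

0.2188 -0.0546 -0.2550 0.1232 -1.1542 -0.0297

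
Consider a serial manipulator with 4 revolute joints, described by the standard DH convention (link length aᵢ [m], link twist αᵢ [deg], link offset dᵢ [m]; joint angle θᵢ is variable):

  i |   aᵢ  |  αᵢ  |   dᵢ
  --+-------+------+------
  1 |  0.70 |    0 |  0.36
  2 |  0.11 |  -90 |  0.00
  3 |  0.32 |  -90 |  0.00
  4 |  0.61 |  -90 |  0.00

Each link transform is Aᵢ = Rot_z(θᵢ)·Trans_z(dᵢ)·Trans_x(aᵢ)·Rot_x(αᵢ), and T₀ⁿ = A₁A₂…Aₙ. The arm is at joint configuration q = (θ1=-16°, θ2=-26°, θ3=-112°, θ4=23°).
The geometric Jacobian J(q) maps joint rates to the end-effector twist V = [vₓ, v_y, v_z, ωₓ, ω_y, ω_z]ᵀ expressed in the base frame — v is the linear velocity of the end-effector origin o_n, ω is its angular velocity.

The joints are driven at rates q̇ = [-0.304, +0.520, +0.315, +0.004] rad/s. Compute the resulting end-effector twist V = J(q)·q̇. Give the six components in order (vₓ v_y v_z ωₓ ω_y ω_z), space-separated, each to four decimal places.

0.1379 -0.4485 0.1031 0.2135 0.2316 0.2175

o_n = [0.3497, -0.2227, 1.1773]
J₁: ẑ×o_n = [0.2227, 0.3497, -0.0000], ω = ẑ
J2: z=[0.0000, 0.0000, 1.0000] o=[0.6729, -0.1929, 0.3600] → [0.0298, -0.3231, 0.0000, 0.0000, 0.0000, 1.0000]
J3: z=[0.6691, 0.7431, 0.0000] o=[0.7546, -0.2666, 0.3600] → [0.6074, -0.5469, 0.3302, 0.6691, 0.7431, 0.0000]
J4: z=[0.6890, -0.6204, 0.3746] o=[0.6655, -0.1863, 0.6567] → [-0.3094, -0.4770, -0.2210, 0.6890, -0.6204, 0.3746]
V = J·q̇ = [0.1379, -0.4485, 0.1031, 0.2135, 0.2316, 0.2175]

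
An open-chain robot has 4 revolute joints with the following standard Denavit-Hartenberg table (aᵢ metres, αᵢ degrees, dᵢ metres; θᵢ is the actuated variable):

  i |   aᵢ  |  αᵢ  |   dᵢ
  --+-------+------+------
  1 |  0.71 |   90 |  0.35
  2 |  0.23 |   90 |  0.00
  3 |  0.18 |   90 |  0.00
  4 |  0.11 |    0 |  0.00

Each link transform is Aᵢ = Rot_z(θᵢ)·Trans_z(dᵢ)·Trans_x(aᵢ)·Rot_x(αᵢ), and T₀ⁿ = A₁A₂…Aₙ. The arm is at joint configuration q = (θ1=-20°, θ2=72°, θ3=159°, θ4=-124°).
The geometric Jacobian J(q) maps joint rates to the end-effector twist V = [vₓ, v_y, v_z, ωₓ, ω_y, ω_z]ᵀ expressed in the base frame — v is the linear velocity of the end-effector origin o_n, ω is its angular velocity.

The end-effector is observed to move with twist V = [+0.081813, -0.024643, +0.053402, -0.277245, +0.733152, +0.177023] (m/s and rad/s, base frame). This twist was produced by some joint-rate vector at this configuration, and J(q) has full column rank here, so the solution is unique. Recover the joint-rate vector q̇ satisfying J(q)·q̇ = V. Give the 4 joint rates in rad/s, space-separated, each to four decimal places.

0.0840 -0.4130 -0.5150 -0.1940

o_n = [0.6058, -0.2657, 0.4917]
J₁: ẑ×o_n = [0.2657, 0.6058, -0.0000], ω = ẑ
J2: z=[-0.3420, -0.9397, 0.0000] o=[0.6672, -0.2428, 0.3500] → [-0.1332, 0.0485, -0.0498, -0.3420, -0.9397, 0.0000]
J3: z=[0.8937, -0.3253, -0.3090] o=[0.7340, -0.2671, 0.5687] → [0.0255, 0.1084, -0.0404, 0.8937, -0.3253, -0.3090]
J4: z=[-0.2152, -0.9152, 0.3408] o=[0.6631, -0.3100, 0.4089] → [-0.0909, -0.0017, -0.0620, -0.2152, -0.9152, 0.3408]
q̇ = J⁺·V = [0.0840, -0.4130, -0.5150, -0.1940]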